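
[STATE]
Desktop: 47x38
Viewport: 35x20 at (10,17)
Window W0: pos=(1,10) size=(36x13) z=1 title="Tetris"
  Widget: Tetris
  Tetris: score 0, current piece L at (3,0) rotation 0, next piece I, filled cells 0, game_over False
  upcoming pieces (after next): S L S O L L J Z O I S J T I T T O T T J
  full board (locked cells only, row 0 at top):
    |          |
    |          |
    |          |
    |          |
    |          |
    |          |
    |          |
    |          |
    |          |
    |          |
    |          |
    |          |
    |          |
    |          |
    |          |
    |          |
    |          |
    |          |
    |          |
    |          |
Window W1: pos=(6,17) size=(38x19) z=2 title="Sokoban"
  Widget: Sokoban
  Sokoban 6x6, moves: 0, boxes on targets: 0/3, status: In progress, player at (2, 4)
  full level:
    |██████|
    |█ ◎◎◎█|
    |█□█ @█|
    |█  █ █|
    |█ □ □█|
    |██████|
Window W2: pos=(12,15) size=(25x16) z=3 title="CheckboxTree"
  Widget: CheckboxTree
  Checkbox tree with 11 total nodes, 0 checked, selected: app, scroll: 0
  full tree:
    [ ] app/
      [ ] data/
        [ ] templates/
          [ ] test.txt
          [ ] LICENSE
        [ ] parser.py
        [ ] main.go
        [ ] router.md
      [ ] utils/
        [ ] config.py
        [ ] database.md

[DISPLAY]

━━┠───────────────────────┨━━━━━━┓ 
ko┃>[ ] app/              ┃      ┃ 
──┃   [ ] data/           ┃──────┨ 
██┃     [ ] templates/    ┃      ┃ 
◎◎┃       [ ] test.txt    ┃      ┃ 
 @┃       [ ] LICENSE     ┃      ┃ 
█ ┃     [ ] parser.py     ┃      ┃ 
 □┃     [ ] main.go       ┃      ┃ 
██┃     [ ] router.md     ┃      ┃ 
es┃   [ ] utils/          ┃      ┃ 
  ┃     [ ] config.py     ┃      ┃ 
  ┃     [ ] database.md   ┃      ┃ 
  ┃                       ┃      ┃ 
  ┗━━━━━━━━━━━━━━━━━━━━━━━┛      ┃ 
                                 ┃ 
                                 ┃ 
                                 ┃ 
                                 ┃ 
━━━━━━━━━━━━━━━━━━━━━━━━━━━━━━━━━┛ 
                                   


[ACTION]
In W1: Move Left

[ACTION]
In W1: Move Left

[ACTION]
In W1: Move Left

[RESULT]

━━┠───────────────────────┨━━━━━━┓ 
ko┃>[ ] app/              ┃      ┃ 
──┃   [ ] data/           ┃──────┨ 
██┃     [ ] templates/    ┃      ┃ 
◎◎┃       [ ] test.txt    ┃      ┃ 
@ ┃       [ ] LICENSE     ┃      ┃ 
█ ┃     [ ] parser.py     ┃      ┃ 
 □┃     [ ] main.go       ┃      ┃ 
██┃     [ ] router.md     ┃      ┃ 
es┃   [ ] utils/          ┃      ┃ 
  ┃     [ ] config.py     ┃      ┃ 
  ┃     [ ] database.md   ┃      ┃ 
  ┃                       ┃      ┃ 
  ┗━━━━━━━━━━━━━━━━━━━━━━━┛      ┃ 
                                 ┃ 
                                 ┃ 
                                 ┃ 
                                 ┃ 
━━━━━━━━━━━━━━━━━━━━━━━━━━━━━━━━━┛ 
                                   


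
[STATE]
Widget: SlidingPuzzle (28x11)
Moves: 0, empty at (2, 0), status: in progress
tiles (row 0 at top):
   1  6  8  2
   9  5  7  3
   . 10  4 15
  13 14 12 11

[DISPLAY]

┌────┬────┬────┬────┐       
│  1 │  6 │  8 │  2 │       
├────┼────┼────┼────┤       
│  9 │  5 │  7 │  3 │       
├────┼────┼────┼────┤       
│    │ 10 │  4 │ 15 │       
├────┼────┼────┼────┤       
│ 13 │ 14 │ 12 │ 11 │       
└────┴────┴────┴────┘       
Moves: 0                    
                            


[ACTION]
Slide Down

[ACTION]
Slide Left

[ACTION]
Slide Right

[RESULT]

┌────┬────┬────┬────┐       
│  1 │  6 │  8 │  2 │       
├────┼────┼────┼────┤       
│    │  5 │  7 │  3 │       
├────┼────┼────┼────┤       
│  9 │ 10 │  4 │ 15 │       
├────┼────┼────┼────┤       
│ 13 │ 14 │ 12 │ 11 │       
└────┴────┴────┴────┘       
Moves: 3                    
                            


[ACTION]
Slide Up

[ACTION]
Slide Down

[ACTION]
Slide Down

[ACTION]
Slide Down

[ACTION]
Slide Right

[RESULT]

┌────┬────┬────┬────┐       
│    │  6 │  8 │  2 │       
├────┼────┼────┼────┤       
│  1 │  5 │  7 │  3 │       
├────┼────┼────┼────┤       
│  9 │ 10 │  4 │ 15 │       
├────┼────┼────┼────┤       
│ 13 │ 14 │ 12 │ 11 │       
└────┴────┴────┴────┘       
Moves: 6                    
                            


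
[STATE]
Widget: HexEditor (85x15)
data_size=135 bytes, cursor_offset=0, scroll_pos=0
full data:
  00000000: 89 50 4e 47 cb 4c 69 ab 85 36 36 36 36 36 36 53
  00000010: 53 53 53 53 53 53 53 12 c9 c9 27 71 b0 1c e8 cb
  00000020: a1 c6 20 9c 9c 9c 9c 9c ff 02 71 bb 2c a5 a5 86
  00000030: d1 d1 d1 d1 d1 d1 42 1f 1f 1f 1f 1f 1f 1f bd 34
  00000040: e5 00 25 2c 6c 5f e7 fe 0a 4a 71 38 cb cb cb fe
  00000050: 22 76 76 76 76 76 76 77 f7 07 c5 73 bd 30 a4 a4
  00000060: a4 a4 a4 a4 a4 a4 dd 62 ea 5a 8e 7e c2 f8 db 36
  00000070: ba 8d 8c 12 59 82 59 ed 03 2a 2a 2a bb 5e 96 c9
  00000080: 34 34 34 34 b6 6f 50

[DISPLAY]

00000000  89 50 4e 47 cb 4c 69 ab  85 36 36 36 36 36 36 53  |.PNG.Li..666666S|       
00000010  53 53 53 53 53 53 53 12  c9 c9 27 71 b0 1c e8 cb  |SSSSSSS...'q....|       
00000020  a1 c6 20 9c 9c 9c 9c 9c  ff 02 71 bb 2c a5 a5 86  |.. .......q.,...|       
00000030  d1 d1 d1 d1 d1 d1 42 1f  1f 1f 1f 1f 1f 1f bd 34  |......B........4|       
00000040  e5 00 25 2c 6c 5f e7 fe  0a 4a 71 38 cb cb cb fe  |..%,l_...Jq8....|       
00000050  22 76 76 76 76 76 76 77  f7 07 c5 73 bd 30 a4 a4  |"vvvvvvw...s.0..|       
00000060  a4 a4 a4 a4 a4 a4 dd 62  ea 5a 8e 7e c2 f8 db 36  |.......b.Z.~...6|       
00000070  ba 8d 8c 12 59 82 59 ed  03 2a 2a 2a bb 5e 96 c9  |....Y.Y..***.^..|       
00000080  34 34 34 34 b6 6f 50                              |4444.oP         |       
                                                                                     
                                                                                     
                                                                                     
                                                                                     
                                                                                     
                                                                                     


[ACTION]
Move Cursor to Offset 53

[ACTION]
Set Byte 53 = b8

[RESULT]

00000000  89 50 4e 47 cb 4c 69 ab  85 36 36 36 36 36 36 53  |.PNG.Li..666666S|       
00000010  53 53 53 53 53 53 53 12  c9 c9 27 71 b0 1c e8 cb  |SSSSSSS...'q....|       
00000020  a1 c6 20 9c 9c 9c 9c 9c  ff 02 71 bb 2c a5 a5 86  |.. .......q.,...|       
00000030  d1 d1 d1 d1 d1 B8 42 1f  1f 1f 1f 1f 1f 1f bd 34  |......B........4|       
00000040  e5 00 25 2c 6c 5f e7 fe  0a 4a 71 38 cb cb cb fe  |..%,l_...Jq8....|       
00000050  22 76 76 76 76 76 76 77  f7 07 c5 73 bd 30 a4 a4  |"vvvvvvw...s.0..|       
00000060  a4 a4 a4 a4 a4 a4 dd 62  ea 5a 8e 7e c2 f8 db 36  |.......b.Z.~...6|       
00000070  ba 8d 8c 12 59 82 59 ed  03 2a 2a 2a bb 5e 96 c9  |....Y.Y..***.^..|       
00000080  34 34 34 34 b6 6f 50                              |4444.oP         |       
                                                                                     
                                                                                     
                                                                                     
                                                                                     
                                                                                     
                                                                                     


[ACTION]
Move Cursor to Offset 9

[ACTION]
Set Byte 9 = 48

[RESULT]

00000000  89 50 4e 47 cb 4c 69 ab  85 48 36 36 36 36 36 53  |.PNG.Li..H66666S|       
00000010  53 53 53 53 53 53 53 12  c9 c9 27 71 b0 1c e8 cb  |SSSSSSS...'q....|       
00000020  a1 c6 20 9c 9c 9c 9c 9c  ff 02 71 bb 2c a5 a5 86  |.. .......q.,...|       
00000030  d1 d1 d1 d1 d1 b8 42 1f  1f 1f 1f 1f 1f 1f bd 34  |......B........4|       
00000040  e5 00 25 2c 6c 5f e7 fe  0a 4a 71 38 cb cb cb fe  |..%,l_...Jq8....|       
00000050  22 76 76 76 76 76 76 77  f7 07 c5 73 bd 30 a4 a4  |"vvvvvvw...s.0..|       
00000060  a4 a4 a4 a4 a4 a4 dd 62  ea 5a 8e 7e c2 f8 db 36  |.......b.Z.~...6|       
00000070  ba 8d 8c 12 59 82 59 ed  03 2a 2a 2a bb 5e 96 c9  |....Y.Y..***.^..|       
00000080  34 34 34 34 b6 6f 50                              |4444.oP         |       
                                                                                     
                                                                                     
                                                                                     
                                                                                     
                                                                                     
                                                                                     


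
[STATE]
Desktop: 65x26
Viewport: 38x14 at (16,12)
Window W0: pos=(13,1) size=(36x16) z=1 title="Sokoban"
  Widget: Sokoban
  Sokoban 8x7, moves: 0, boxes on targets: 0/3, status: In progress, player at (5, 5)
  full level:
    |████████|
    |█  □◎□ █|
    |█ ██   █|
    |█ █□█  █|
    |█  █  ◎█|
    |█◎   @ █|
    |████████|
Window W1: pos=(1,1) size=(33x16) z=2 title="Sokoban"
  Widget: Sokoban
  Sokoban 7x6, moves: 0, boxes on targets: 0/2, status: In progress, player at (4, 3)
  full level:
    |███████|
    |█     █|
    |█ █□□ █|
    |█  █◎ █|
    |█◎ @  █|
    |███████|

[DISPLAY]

                 ┃              ┃     
                 ┃              ┃     
                 ┃              ┃     
                 ┃              ┃     
━━━━━━━━━━━━━━━━━┛━━━━━━━━━━━━━━┛     
                                      
                                      
                                      
                                      
                                      
                                      
                                      
                                      
                                      


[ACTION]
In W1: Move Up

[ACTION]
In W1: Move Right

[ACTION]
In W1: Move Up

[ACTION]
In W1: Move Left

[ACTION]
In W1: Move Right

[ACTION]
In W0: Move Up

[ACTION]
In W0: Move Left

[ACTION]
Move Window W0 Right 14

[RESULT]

                 ┃                    
                 ┃                    
                 ┃                    
                 ┃                    
━━━━━━━━━━━━━━━━━┛━━━━━━━━━━━━━━━━━━━━
                                      
                                      
                                      
                                      
                                      
                                      
                                      
                                      
                                      


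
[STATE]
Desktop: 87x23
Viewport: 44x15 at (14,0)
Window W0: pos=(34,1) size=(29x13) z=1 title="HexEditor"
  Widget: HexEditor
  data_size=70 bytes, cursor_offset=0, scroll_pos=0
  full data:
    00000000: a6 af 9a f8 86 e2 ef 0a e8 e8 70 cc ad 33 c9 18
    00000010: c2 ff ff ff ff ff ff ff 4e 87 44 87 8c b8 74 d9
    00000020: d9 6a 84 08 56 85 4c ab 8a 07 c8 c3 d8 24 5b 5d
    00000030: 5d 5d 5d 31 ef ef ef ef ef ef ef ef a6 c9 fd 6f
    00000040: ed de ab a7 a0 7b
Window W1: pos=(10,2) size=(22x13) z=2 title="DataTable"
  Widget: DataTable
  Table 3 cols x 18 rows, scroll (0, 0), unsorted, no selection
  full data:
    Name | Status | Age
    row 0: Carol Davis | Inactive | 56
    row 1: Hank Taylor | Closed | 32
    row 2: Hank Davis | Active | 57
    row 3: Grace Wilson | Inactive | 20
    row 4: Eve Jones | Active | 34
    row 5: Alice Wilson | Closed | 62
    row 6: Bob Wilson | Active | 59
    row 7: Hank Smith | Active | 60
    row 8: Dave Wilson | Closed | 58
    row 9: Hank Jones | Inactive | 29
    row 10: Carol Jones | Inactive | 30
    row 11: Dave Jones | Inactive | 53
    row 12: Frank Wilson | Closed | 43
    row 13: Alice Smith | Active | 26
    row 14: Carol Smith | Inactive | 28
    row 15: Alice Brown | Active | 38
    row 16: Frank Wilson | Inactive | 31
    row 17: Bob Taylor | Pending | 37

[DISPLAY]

                                            
                    ┏━━━━━━━━━━━━━━━━━━━━━━━
━━━━━━━━━━━━━━━━━┓  ┃ HexEditor             
taTable          ┃  ┠───────────────────────
─────────────────┨  ┃00000000  A6 af 9a f8 8
e        │Status ┃  ┃00000010  c2 ff ff ff f
─────────┼───────┃  ┃00000020  d9 6a 84 08 5
ol Davis │Inactiv┃  ┃00000030  5d 5d 5d 31 e
k Taylor │Closed ┃  ┃00000040  ed de ab a7 a
k Davis  │Active ┃  ┃                       
ce Wilson│Inactiv┃  ┃                       
 Jones   │Active ┃  ┃                       
ce Wilson│Closed ┃  ┃                       
 Wilson  │Active ┃  ┗━━━━━━━━━━━━━━━━━━━━━━━
━━━━━━━━━━━━━━━━━┛                          


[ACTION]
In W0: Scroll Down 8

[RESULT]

                                            
                    ┏━━━━━━━━━━━━━━━━━━━━━━━
━━━━━━━━━━━━━━━━━┓  ┃ HexEditor             
taTable          ┃  ┠───────────────────────
─────────────────┨  ┃00000040  ed de ab a7 a
e        │Status ┃  ┃                       
─────────┼───────┃  ┃                       
ol Davis │Inactiv┃  ┃                       
k Taylor │Closed ┃  ┃                       
k Davis  │Active ┃  ┃                       
ce Wilson│Inactiv┃  ┃                       
 Jones   │Active ┃  ┃                       
ce Wilson│Closed ┃  ┃                       
 Wilson  │Active ┃  ┗━━━━━━━━━━━━━━━━━━━━━━━
━━━━━━━━━━━━━━━━━┛                          


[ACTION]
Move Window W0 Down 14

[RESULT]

                                            
                                            
━━━━━━━━━━━━━━━━━┓                          
taTable          ┃                          
─────────────────┨                          
e        │Status ┃                          
─────────┼───────┃                          
ol Davis │Inactiv┃                          
k Taylor │Closed ┃                          
k Davis  │Active ┃                          
ce Wilson│Inactiv┃  ┏━━━━━━━━━━━━━━━━━━━━━━━
 Jones   │Active ┃  ┃ HexEditor             
ce Wilson│Closed ┃  ┠───────────────────────
 Wilson  │Active ┃  ┃00000040  ed de ab a7 a
━━━━━━━━━━━━━━━━━┛  ┃                       


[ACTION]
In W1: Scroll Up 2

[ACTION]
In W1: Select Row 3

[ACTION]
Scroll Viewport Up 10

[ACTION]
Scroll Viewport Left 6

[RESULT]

                                            
                                            
  ┏━━━━━━━━━━━━━━━━━━━━┓                    
  ┃ DataTable          ┃                    
  ┠────────────────────┨                    
  ┃Name        │Status ┃                    
  ┃────────────┼───────┃                    
  ┃Carol Davis │Inactiv┃                    
  ┃Hank Taylor │Closed ┃                    
  ┃Hank Davis  │Active ┃                    
  ┃>race Wilson│Inactiv┃  ┏━━━━━━━━━━━━━━━━━
  ┃Eve Jones   │Active ┃  ┃ HexEditor       
  ┃Alice Wilson│Closed ┃  ┠─────────────────
  ┃Bob Wilson  │Active ┃  ┃00000040  ed de a
  ┗━━━━━━━━━━━━━━━━━━━━┛  ┃                 


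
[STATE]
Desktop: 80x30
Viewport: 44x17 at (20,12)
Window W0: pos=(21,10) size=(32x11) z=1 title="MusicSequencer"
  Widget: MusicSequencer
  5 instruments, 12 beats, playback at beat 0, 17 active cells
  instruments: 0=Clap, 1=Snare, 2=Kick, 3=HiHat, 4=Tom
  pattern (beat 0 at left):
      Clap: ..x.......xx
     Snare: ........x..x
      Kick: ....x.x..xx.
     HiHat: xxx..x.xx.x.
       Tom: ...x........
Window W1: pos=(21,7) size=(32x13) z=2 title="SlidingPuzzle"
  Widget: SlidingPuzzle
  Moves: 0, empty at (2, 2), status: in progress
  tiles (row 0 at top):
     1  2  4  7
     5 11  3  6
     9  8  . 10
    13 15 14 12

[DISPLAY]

 ┃├────┼────┼────┼────┤         ┃           
 ┃│  5 │ 11 │  3 │  6 │         ┃           
 ┃├────┼────┼────┼────┤         ┃           
 ┃│  9 │  8 │    │ 10 │         ┃           
 ┃├────┼────┼────┼────┤         ┃           
 ┃│ 13 │ 15 │ 14 │ 12 │         ┃           
 ┃└────┴────┴────┴────┘         ┃           
 ┗━━━━━━━━━━━━━━━━━━━━━━━━━━━━━━┛           
 ┗━━━━━━━━━━━━━━━━━━━━━━━━━━━━━━┛           
                                            
                                            
                                            
                                            
                                            
                                            
                                            
                                            


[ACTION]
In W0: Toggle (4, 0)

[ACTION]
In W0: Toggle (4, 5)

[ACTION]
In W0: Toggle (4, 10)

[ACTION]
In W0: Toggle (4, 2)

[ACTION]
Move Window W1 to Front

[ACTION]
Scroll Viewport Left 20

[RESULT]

                     ┃├────┼────┼────┼────┤ 
                     ┃│  5 │ 11 │  3 │  6 │ 
                     ┃├────┼────┼────┼────┤ 
                     ┃│  9 │  8 │    │ 10 │ 
                     ┃├────┼────┼────┼────┤ 
                     ┃│ 13 │ 15 │ 14 │ 12 │ 
                     ┃└────┴────┴────┴────┘ 
                     ┗━━━━━━━━━━━━━━━━━━━━━━
                     ┗━━━━━━━━━━━━━━━━━━━━━━
                                            
                                            
                                            
                                            
                                            
                                            
                                            
                                            


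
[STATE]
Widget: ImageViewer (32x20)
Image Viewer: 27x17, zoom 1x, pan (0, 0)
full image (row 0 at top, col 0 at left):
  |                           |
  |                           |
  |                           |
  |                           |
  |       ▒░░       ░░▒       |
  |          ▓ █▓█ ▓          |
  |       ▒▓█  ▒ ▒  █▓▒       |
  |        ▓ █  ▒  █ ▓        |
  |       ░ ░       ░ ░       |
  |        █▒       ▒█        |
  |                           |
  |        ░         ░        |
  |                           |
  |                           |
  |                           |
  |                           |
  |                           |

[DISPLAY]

                                
                                
                                
                                
       ▒░░       ░░▒            
          ▓ █▓█ ▓               
       ▒▓█  ▒ ▒  █▓▒            
        ▓ █  ▒  █ ▓             
       ░ ░       ░ ░            
        █▒       ▒█             
                                
        ░         ░             
                                
                                
                                
                                
                                
                                
                                
                                


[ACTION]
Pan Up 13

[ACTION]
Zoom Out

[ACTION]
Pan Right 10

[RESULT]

                                
                                
                                
                                
       ░░▒                      
▓ █▓█ ▓                         
  ▒ ▒  █▓▒                      
█  ▒  █ ▓                       
       ░ ░                      
       ▒█                       
                                
        ░                       
                                
                                
                                
                                
                                
                                
                                
                                


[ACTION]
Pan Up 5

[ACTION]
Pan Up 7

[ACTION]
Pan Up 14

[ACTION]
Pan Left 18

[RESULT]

                                
                                
                                
                                
       ▒░░       ░░▒            
          ▓ █▓█ ▓               
       ▒▓█  ▒ ▒  █▓▒            
        ▓ █  ▒  █ ▓             
       ░ ░       ░ ░            
        █▒       ▒█             
                                
        ░         ░             
                                
                                
                                
                                
                                
                                
                                
                                


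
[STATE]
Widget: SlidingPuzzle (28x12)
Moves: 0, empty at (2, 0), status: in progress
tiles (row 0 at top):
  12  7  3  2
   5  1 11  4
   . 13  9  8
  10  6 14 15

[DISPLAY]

┌────┬────┬────┬────┐       
│ 12 │  7 │  3 │  2 │       
├────┼────┼────┼────┤       
│  5 │  1 │ 11 │  4 │       
├────┼────┼────┼────┤       
│    │ 13 │  9 │  8 │       
├────┼────┼────┼────┤       
│ 10 │  6 │ 14 │ 15 │       
└────┴────┴────┴────┘       
Moves: 0                    
                            
                            


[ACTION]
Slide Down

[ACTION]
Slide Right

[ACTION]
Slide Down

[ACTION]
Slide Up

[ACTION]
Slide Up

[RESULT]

┌────┬────┬────┬────┐       
│ 12 │  7 │  3 │  2 │       
├────┼────┼────┼────┤       
│  5 │  1 │ 11 │  4 │       
├────┼────┼────┼────┤       
│    │ 13 │  9 │  8 │       
├────┼────┼────┼────┤       
│ 10 │  6 │ 14 │ 15 │       
└────┴────┴────┴────┘       
Moves: 4                    
                            
                            


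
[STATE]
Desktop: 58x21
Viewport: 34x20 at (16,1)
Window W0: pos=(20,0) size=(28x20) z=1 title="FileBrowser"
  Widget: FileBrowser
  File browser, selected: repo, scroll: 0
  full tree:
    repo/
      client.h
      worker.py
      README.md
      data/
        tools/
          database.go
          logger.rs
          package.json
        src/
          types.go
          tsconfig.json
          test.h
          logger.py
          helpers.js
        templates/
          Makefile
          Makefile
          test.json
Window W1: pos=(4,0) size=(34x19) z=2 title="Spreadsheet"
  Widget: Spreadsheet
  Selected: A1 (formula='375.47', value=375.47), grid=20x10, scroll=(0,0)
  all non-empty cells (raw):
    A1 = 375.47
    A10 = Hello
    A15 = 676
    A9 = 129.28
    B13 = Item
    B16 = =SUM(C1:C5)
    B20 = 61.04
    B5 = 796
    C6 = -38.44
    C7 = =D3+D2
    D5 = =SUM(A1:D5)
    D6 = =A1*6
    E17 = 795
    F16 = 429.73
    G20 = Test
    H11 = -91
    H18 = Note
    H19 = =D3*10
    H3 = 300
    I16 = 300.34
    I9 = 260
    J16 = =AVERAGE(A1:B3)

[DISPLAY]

t                    ┃         ┃  
─────────────────────┨─────────┨  
                     ┃         ┃  
    B       C       D┃         ┃  
---------------------┃         ┃  
]       0       0    ┃         ┃  
0       0       0    ┃         ┃  
0       0       0    ┃         ┃  
0       0       0    ┃         ┃  
0     796       0#CIR┃         ┃  
0       0  -38.44 225┃         ┃  
0       0       0    ┃         ┃  
0       0       0    ┃         ┃  
8       0       0    ┃         ┃  
        0       0    ┃         ┃  
0       0       0    ┃         ┃  
0       0       0    ┃         ┃  
━━━━━━━━━━━━━━━━━━━━━┛         ┃  
    ┗━━━━━━━━━━━━━━━━━━━━━━━━━━┛  
                                  


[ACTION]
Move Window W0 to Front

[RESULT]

t   ┃ FileBrowser              ┃  
────┠──────────────────────────┨  
    ┃> [-] repo/               ┃  
    ┃    client.h              ┃  
----┃    worker.py             ┃  
]   ┃    README.md             ┃  
0   ┃    [+] data/             ┃  
0   ┃                          ┃  
0   ┃                          ┃  
0   ┃                          ┃  
0   ┃                          ┃  
0   ┃                          ┃  
0   ┃                          ┃  
8   ┃                          ┃  
    ┃                          ┃  
0   ┃                          ┃  
0   ┃                          ┃  
━━━━┃                          ┃  
    ┗━━━━━━━━━━━━━━━━━━━━━━━━━━┛  
                                  


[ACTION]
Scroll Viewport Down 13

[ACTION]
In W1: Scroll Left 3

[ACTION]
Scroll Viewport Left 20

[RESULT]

    ┃ Spreadsheet   ┃ FileBrowser 
    ┠───────────────┠─────────────
    ┃A1: 375.47     ┃> [-] repo/  
    ┃       A       ┃    client.h 
    ┃---------------┃    worker.py
    ┃  1 [375.47]   ┃    README.md
    ┃  2        0   ┃    [+] data/
    ┃  3        0   ┃             
    ┃  4        0   ┃             
    ┃  5        0   ┃             
    ┃  6        0   ┃             
    ┃  7        0   ┃             
    ┃  8        0   ┃             
    ┃  9   129.28   ┃             
    ┃ 10 Hello      ┃             
    ┃ 11        0   ┃             
    ┃ 12        0   ┃             
    ┗━━━━━━━━━━━━━━━┃             
                    ┗━━━━━━━━━━━━━
                                  


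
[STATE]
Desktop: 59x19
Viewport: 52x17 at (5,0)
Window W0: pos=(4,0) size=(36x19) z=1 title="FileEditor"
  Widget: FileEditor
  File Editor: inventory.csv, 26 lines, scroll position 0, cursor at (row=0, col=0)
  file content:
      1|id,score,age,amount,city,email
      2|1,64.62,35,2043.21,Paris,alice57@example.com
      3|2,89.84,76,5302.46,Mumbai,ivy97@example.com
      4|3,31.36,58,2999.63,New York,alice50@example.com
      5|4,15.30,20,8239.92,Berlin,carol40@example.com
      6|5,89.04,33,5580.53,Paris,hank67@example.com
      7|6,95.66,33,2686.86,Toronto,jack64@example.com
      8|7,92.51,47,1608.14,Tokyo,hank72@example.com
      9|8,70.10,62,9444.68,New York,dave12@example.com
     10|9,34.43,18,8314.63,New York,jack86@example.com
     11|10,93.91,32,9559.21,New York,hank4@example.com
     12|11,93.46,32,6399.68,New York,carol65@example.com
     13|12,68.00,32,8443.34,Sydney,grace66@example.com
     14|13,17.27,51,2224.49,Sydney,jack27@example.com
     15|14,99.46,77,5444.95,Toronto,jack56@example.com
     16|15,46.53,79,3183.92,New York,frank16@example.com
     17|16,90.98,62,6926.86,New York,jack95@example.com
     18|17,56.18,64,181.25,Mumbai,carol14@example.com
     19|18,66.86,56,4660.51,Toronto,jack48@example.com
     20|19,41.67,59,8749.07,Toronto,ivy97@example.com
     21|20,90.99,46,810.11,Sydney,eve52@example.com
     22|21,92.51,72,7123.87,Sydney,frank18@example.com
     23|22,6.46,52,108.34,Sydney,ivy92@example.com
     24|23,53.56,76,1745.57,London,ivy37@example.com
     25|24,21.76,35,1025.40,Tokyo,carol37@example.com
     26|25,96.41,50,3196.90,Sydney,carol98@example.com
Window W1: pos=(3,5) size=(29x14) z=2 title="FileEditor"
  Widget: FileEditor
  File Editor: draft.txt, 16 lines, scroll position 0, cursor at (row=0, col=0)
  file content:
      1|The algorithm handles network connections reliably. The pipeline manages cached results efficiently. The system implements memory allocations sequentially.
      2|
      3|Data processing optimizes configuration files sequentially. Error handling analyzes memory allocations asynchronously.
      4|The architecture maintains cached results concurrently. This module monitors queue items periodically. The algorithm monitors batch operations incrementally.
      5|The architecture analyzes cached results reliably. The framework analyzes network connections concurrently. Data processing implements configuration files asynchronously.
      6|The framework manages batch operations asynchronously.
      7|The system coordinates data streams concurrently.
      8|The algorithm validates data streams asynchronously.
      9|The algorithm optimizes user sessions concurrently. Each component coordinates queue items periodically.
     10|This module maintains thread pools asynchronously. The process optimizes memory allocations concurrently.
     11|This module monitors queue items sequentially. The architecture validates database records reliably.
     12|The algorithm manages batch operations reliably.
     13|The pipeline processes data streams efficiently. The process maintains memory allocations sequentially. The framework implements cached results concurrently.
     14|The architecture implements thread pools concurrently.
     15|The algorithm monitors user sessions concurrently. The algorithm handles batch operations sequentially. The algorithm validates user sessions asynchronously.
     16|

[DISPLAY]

━━━━━━━━━━━━━━━━━━━━━━━━━━━━━━━━━━┓                 
 FileEditor                       ┃                 
──────────────────────────────────┨                 
█d,score,age,amount,city,email   ▲┃                 
1,64.62,35,2043.21,Paris,alice57@█┃                 
━━━━━━━━━━━━━━━━━━━━━━━━━━┓vy97@e░┃                 
FileEditor                ┃,alice░┃                 
──────────────────────────┨arol40░┃                 
he algorithm handles netw▲┃nk67@e░┃                 
                         █┃jack64░┃                 
ata processing optimizes ░┃nk72@e░┃                 
he architecture maintains░┃,dave1░┃                 
he architecture analyzes ░┃,jack8░┃                 
he framework manages batc░┃k,hank░┃                 
he system coordinates dat░┃k,caro░┃                 
he algorithm validates da░┃grace6░┃                 
he algorithm optimizes us░┃jack27░┃                 


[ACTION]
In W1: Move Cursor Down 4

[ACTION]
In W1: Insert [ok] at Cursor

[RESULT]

━━━━━━━━━━━━━━━━━━━━━━━━━━━━━━━━━━┓                 
 FileEditor                       ┃                 
──────────────────────────────────┨                 
█d,score,age,amount,city,email   ▲┃                 
1,64.62,35,2043.21,Paris,alice57@█┃                 
━━━━━━━━━━━━━━━━━━━━━━━━━━┓vy97@e░┃                 
FileEditor                ┃,alice░┃                 
──────────────────────────┨arol40░┃                 
he algorithm handles netw▲┃nk67@e░┃                 
                         █┃jack64░┃                 
ata processing optimizes ░┃nk72@e░┃                 
he architecture maintains░┃,dave1░┃                 
k█he architecture analyze░┃,jack8░┃                 
he framework manages batc░┃k,hank░┃                 
he system coordinates dat░┃k,caro░┃                 
he algorithm validates da░┃grace6░┃                 
he algorithm optimizes us░┃jack27░┃                 


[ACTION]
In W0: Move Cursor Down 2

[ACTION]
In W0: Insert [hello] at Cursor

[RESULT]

━━━━━━━━━━━━━━━━━━━━━━━━━━━━━━━━━━┓                 
 FileEditor                       ┃                 
──────────────────────────────────┨                 
id,score,age,amount,city,email   ▲┃                 
1,64.62,35,2043.21,Paris,alice57@█┃                 
━━━━━━━━━━━━━━━━━━━━━━━━━━┓bai,iv░┃                 
FileEditor                ┃,alice░┃                 
──────────────────────────┨arol40░┃                 
he algorithm handles netw▲┃nk67@e░┃                 
                         █┃jack64░┃                 
ata processing optimizes ░┃nk72@e░┃                 
he architecture maintains░┃,dave1░┃                 
k█he architecture analyze░┃,jack8░┃                 
he framework manages batc░┃k,hank░┃                 
he system coordinates dat░┃k,caro░┃                 
he algorithm validates da░┃grace6░┃                 
he algorithm optimizes us░┃jack27░┃                 


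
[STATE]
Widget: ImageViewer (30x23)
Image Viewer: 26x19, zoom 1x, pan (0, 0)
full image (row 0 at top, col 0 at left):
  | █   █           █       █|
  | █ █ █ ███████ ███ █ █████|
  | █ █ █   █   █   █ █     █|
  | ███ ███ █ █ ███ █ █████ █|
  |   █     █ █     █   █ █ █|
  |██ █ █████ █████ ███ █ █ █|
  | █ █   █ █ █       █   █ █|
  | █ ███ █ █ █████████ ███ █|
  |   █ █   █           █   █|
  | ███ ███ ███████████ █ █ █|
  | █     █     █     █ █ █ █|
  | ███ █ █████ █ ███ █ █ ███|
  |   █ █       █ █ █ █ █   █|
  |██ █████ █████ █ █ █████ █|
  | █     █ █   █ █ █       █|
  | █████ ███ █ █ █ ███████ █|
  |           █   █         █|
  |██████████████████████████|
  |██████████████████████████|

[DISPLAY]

 █   █           █       █    
 █ █ █ ███████ ███ █ █████    
 █ █ █   █   █   █ █     █    
 ███ ███ █ █ ███ █ █████ █    
   █     █ █     █   █ █ █    
██ █ █████ █████ ███ █ █ █    
 █ █   █ █ █       █   █ █    
 █ ███ █ █ █████████ ███ █    
   █ █   █           █   █    
 ███ ███ ███████████ █ █ █    
 █     █     █     █ █ █ █    
 ███ █ █████ █ ███ █ █ ███    
   █ █       █ █ █ █ █   █    
██ █████ █████ █ █ █████ █    
 █     █ █   █ █ █       █    
 █████ ███ █ █ █ ███████ █    
           █   █         █    
██████████████████████████    
██████████████████████████    
                              
                              
                              
                              


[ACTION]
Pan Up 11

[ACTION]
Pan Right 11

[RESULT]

      █       █               
███ ███ █ █████               
  █   █ █     █               
█ ███ █ █████ █               
█     █   █ █ █               
█████ ███ █ █ █               
█       █   █ █               
█████████ ███ █               
          █   █               
█████████ █ █ █               
  █     █ █ █ █               
█ █ ███ █ █ ███               
  █ █ █ █ █   █               
███ █ █ █████ █               
  █ █ █       █               
█ █ █ ███████ █               
█   █         █               
███████████████               
███████████████               
                              
                              
                              
                              


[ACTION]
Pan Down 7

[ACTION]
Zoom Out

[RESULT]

█████████ ███ █               
          █   █               
█████████ █ █ █               
  █     █ █ █ █               
█ █ ███ █ █ ███               
  █ █ █ █ █   █               
███ █ █ █████ █               
  █ █ █       █               
█ █ █ ███████ █               
█   █         █               
███████████████               
███████████████               
                              
                              
                              
                              
                              
                              
                              
                              
                              
                              
                              


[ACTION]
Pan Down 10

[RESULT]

███████████████               
███████████████               
                              
                              
                              
                              
                              
                              
                              
                              
                              
                              
                              
                              
                              
                              
                              
                              
                              
                              
                              
                              
                              


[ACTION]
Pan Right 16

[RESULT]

                              
                              
                              
                              
                              
                              
                              
                              
                              
                              
                              
                              
                              
                              
                              
                              
                              
                              
                              
                              
                              
                              
                              
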